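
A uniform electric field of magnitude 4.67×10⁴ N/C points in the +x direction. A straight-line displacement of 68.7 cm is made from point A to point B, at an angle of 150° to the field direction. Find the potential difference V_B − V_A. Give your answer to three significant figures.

2.78×10⁴ V

Only the component of displacement along E changes the potential: ΔV = −E·d·cosθ.
ΔV = −(4.67×10⁴ V/m)(0.687 m)cos150° = 2.78×10⁴ V.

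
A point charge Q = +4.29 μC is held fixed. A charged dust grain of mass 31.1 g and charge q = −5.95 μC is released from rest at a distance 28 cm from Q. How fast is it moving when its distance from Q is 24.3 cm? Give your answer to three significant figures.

Only the electrostatic force acts, so mechanical energy is conserved: ½mv² = U₁ − U₂ = kQq(1/r₁ − 1/r₂).
U₁ − U₂ = (8.99×10⁹ N·m²/C²)(4.29×10⁻⁶ C)(-5.95×10⁻⁶ C)(1/0.280 − 1/0.243) = 0.125 J.
v = √(2·0.125/0.0311) = 2.83 m/s.

2.83 m/s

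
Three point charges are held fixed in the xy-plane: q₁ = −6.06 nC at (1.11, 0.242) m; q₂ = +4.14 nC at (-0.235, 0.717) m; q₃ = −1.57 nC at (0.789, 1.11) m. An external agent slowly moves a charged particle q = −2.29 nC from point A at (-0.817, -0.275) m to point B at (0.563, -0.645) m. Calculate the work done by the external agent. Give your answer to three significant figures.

For quasistatic motion the external work equals the change in potential energy: W_ext = qΔV = q(V_B − V_A).
At A: distances to the source charges are 2.00 m, 1.15 m, 2.12 m; V_A = Σ kqᵢ/rᵢ = -1.60 V.
At B: distances to the source charges are 1.04 m, 1.58 m, 1.77 m; V_B = Σ kqᵢ/rᵢ = -36.7 V.
ΔV = V_B − V_A = -35.1 V.
W_ext = qΔV = (-2.29×10⁻⁹ C)(-35.1 V) = 8.03×10⁻⁸ J.

8.03×10⁻⁸ J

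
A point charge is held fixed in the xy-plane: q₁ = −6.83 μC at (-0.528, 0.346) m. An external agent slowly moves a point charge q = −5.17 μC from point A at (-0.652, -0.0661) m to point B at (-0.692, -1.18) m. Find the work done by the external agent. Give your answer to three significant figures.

For quasistatic motion the external work equals the change in potential energy: W_ext = qΔV = q(V_B − V_A).
At A: distance to the source charge is 0.430 m; V_A = kq₁/r = -1.43×10⁵ V.
At B: distance to the source charge is 1.53 m; V_B = kq₁/r = -4.00×10⁴ V.
ΔV = V_B − V_A = 1.03×10⁵ V.
W_ext = qΔV = (-5.17×10⁻⁶ C)(1.03×10⁵ V) = -0.531 J.

-0.531 J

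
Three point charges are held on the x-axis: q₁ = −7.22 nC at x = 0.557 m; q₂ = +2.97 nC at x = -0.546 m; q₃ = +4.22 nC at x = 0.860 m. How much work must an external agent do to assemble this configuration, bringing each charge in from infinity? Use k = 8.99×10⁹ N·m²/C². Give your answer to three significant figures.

The assembly work is the sum of pairwise potential energies, U = Σ_{i<j} kqᵢqⱼ/rᵢⱼ.
Pair separations: r₁₂ = 1.10 m, r₁₃ = 0.303 m, r₂₃ = 1.41 m.
U = (-1.75×10⁻⁷) + (-9.04×10⁻⁷) + (8.01×10⁻⁸) = -9.99×10⁻⁷ J.

-9.99×10⁻⁷ J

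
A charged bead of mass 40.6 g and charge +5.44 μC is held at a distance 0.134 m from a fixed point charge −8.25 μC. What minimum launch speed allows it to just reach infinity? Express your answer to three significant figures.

12.2 m/s

To just escape, total mechanical energy must reach zero at infinity: ½mv²_min + U = 0, so ½mv²_min = −U = |kQq|/r.
|U| = |kQq|/r = (8.99×10⁹ N·m²/C²)(8.25×10⁻⁶)(5.44×10⁻⁶)/(0.134) = 3.01 J.
v_min = √(2|U|/m) = √(2·3.01/0.0406) = 12.2 m/s.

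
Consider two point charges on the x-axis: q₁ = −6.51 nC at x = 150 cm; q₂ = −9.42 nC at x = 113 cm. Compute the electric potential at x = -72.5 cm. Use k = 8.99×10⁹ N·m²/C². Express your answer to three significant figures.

Electric potential is a scalar, so the contributions from each charge add algebraically: V = Σ kqᵢ/rᵢ.
Distances from the field point to each charge: r₁ = 2.23 m, r₂ = 1.85 m.
V = k[(-6.51×10⁻⁹)/(2.23) + (-9.42×10⁻⁹)/(1.85)] = -72.0 V.

-72.0 V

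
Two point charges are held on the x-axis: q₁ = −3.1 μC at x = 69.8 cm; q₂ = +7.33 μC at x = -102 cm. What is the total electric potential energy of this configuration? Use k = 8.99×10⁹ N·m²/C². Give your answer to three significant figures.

-0.119 J

The work to assemble the configuration equals its total potential energy, U = Σ kqᵢqⱼ/rᵢⱼ over all pairs.
Pair separations: r₁₂ = 1.72 m.
U = (-0.119) = -0.119 J.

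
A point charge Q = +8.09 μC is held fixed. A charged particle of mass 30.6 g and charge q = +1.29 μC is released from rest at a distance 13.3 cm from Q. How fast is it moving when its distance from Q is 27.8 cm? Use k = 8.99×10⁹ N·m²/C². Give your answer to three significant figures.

4.90 m/s

Only the electrostatic force acts, so mechanical energy is conserved: ½mv² = U₁ − U₂ = kQq(1/r₁ − 1/r₂).
U₁ − U₂ = (8.99×10⁹ N·m²/C²)(8.09×10⁻⁶ C)(1.29×10⁻⁶ C)(1/0.133 − 1/0.278) = 0.368 J.
v = √(2·0.368/0.0306) = 4.90 m/s.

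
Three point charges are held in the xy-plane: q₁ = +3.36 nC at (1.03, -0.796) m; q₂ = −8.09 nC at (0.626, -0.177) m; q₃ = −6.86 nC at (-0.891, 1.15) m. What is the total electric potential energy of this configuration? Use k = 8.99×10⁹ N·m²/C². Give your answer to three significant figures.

The assembly work is the sum of pairwise potential energies, U = Σ_{i<j} kqᵢqⱼ/rᵢⱼ.
Pair separations: r₁₂ = 0.739 m, r₁₃ = 2.73 m, r₂₃ = 2.02 m.
U = (-3.31×10⁻⁷) + (-7.58×10⁻⁸) + (2.48×10⁻⁷) = -1.59×10⁻⁷ J.

-1.59×10⁻⁷ J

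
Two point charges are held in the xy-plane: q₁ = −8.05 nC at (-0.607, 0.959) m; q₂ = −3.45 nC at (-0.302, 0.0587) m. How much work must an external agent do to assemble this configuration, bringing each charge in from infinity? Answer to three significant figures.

2.63×10⁻⁷ J

The work to assemble the configuration equals its total potential energy, U = Σ kqᵢqⱼ/rᵢⱼ over all pairs.
Pair separations: r₁₂ = 0.951 m.
U = (2.63×10⁻⁷) = 2.63×10⁻⁷ J.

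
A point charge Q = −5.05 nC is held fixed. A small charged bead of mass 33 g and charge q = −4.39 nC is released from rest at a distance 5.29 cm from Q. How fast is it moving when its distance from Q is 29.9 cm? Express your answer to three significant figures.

Only the electrostatic force acts, so mechanical energy is conserved: ½mv² = U₁ − U₂ = kQq(1/r₁ − 1/r₂).
U₁ − U₂ = (8.99×10⁹ N·m²/C²)(-5.05×10⁻⁹ C)(-4.39×10⁻⁹ C)(1/0.0529 − 1/0.299) = 3.10×10⁻⁶ J.
v = √(2·3.10×10⁻⁶/0.0330) = 0.0137 m/s.

0.0137 m/s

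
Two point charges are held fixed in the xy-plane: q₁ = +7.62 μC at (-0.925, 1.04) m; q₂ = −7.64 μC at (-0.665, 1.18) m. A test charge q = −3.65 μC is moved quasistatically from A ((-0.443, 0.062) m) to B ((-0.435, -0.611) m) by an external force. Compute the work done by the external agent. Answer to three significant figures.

For quasistatic motion the external work equals the change in potential energy: W_ext = qΔV = q(V_B − V_A).
At A: distances to the source charges are 1.09 m, 1.14 m; V_A = Σ kqᵢ/rᵢ = 2570 V.
At B: distances to the source charges are 1.72 m, 1.81 m; V_B = Σ kqᵢ/rᵢ = 1740 V.
ΔV = V_B − V_A = -830 V.
W_ext = qΔV = (-3.65×10⁻⁶ C)(-830 V) = 3.03×10⁻³ J.

3.03×10⁻³ J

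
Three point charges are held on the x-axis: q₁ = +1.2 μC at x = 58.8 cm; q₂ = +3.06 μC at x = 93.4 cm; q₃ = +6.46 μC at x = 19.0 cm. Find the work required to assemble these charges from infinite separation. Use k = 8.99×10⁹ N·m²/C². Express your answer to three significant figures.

0.509 J

The assembly work is the sum of pairwise potential energies, U = Σ_{i<j} kqᵢqⱼ/rᵢⱼ.
Pair separations: r₁₂ = 0.346 m, r₁₃ = 0.398 m, r₂₃ = 0.744 m.
U = (0.0954) + (0.175) + (0.239) = 0.509 J.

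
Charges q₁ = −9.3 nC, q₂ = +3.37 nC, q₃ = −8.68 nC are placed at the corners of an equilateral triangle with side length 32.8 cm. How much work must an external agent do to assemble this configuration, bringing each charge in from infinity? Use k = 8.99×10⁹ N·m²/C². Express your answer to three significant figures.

The assembly work is the sum of pairwise potential energies, U = Σ_{i<j} kqᵢqⱼ/rᵢⱼ.
All three pair separations equal the side length, 0.328 m.
U = (-8.59×10⁻⁷) + (2.21×10⁻⁶) + (-8.02×10⁻⁷) = 5.52×10⁻⁷ J.

5.52×10⁻⁷ J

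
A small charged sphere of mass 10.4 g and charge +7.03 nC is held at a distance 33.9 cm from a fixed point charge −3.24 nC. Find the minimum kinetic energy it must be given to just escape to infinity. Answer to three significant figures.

6.04×10⁻⁷ J

To just escape, total mechanical energy must reach zero at infinity: ½mv²_min + U = 0, so ½mv²_min = −U = |kQq|/r.
|U| = |kQq|/r = (8.99×10⁹ N·m²/C²)(3.24×10⁻⁹)(7.03×10⁻⁹)/(0.339) = 6.04×10⁻⁷ J.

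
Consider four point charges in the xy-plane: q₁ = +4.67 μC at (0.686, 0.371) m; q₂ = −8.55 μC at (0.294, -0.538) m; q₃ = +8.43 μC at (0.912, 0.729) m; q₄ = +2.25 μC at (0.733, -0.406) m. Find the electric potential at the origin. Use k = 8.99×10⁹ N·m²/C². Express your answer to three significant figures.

1.75×10⁴ V

Electric potential is a scalar, so the contributions from each charge add algebraically: V = Σ kqᵢ/rᵢ.
Distances from the field point to each charge: r₁ = 0.780 m, r₂ = 0.613 m, r₃ = 1.17 m, r₄ = 0.838 m.
V = k[(4.67×10⁻⁶)/(0.780) + (-8.55×10⁻⁶)/(0.613) + (8.43×10⁻⁶)/(1.17) + (2.25×10⁻⁶)/(0.838)] = 1.75×10⁴ V.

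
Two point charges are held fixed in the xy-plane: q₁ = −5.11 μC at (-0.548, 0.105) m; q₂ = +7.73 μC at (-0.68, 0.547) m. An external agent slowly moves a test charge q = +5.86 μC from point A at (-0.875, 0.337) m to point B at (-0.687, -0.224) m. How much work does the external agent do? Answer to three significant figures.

-0.975 J

For quasistatic motion the external work equals the change in potential energy: W_ext = qΔV = q(V_B − V_A).
At A: distances to the source charges are 0.401 m, 0.287 m; V_A = Σ kqᵢ/rᵢ = 1.28×10⁵ V.
At B: distances to the source charges are 0.357 m, 0.771 m; V_B = Σ kqᵢ/rᵢ = -3.85×10⁴ V.
ΔV = V_B − V_A = -1.66×10⁵ V.
W_ext = qΔV = (5.86×10⁻⁶ C)(-1.66×10⁵ V) = -0.975 J.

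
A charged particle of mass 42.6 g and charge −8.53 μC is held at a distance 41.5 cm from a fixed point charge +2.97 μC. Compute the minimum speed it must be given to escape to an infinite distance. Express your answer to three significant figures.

5.08 m/s

To just escape, total mechanical energy must reach zero at infinity: ½mv²_min + U = 0, so ½mv²_min = −U = |kQq|/r.
|U| = |kQq|/r = (8.99×10⁹ N·m²/C²)(2.97×10⁻⁶)(8.53×10⁻⁶)/(0.415) = 0.549 J.
v_min = √(2|U|/m) = √(2·0.549/0.0426) = 5.08 m/s.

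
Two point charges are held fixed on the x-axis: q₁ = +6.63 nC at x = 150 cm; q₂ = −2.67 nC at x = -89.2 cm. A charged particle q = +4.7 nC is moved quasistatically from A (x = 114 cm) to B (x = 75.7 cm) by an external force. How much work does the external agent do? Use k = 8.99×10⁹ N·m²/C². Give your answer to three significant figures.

For quasistatic motion the external work equals the change in potential energy: W_ext = qΔV = q(V_B − V_A).
At A: distances to the source charges are 0.360 m, 2.03 m; V_A = Σ kqᵢ/rᵢ = 154 V.
At B: distances to the source charges are 0.743 m, 1.65 m; V_B = Σ kqᵢ/rᵢ = 65.7 V.
ΔV = V_B − V_A = -88.1 V.
W_ext = qΔV = (4.70×10⁻⁹ C)(-88.1 V) = -4.14×10⁻⁷ J.

-4.14×10⁻⁷ J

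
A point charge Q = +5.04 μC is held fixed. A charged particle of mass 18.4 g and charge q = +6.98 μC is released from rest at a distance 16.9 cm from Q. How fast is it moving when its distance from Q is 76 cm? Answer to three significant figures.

Only the electrostatic force acts, so mechanical energy is conserved: ½mv² = U₁ − U₂ = kQq(1/r₁ − 1/r₂).
U₁ − U₂ = (8.99×10⁹ N·m²/C²)(5.04×10⁻⁶ C)(6.98×10⁻⁶ C)(1/0.169 − 1/0.760) = 1.46 J.
v = √(2·1.46/0.0184) = 12.6 m/s.

12.6 m/s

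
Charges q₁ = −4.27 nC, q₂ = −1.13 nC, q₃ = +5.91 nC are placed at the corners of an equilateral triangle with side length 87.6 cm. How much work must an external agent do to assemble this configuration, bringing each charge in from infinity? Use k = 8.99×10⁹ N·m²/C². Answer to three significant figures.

The assembly work is the sum of pairwise potential energies, U = Σ_{i<j} kqᵢqⱼ/rᵢⱼ.
All three pair separations equal the side length, 0.876 m.
U = (4.95×10⁻⁸) + (-2.59×10⁻⁷) + (-6.85×10⁻⁸) = -2.78×10⁻⁷ J.

-2.78×10⁻⁷ J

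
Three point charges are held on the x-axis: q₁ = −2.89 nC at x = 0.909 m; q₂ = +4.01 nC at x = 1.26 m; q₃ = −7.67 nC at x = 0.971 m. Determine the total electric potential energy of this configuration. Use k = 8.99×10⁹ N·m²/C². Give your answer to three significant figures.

The work to assemble the configuration equals its total potential energy, U = Σ kqᵢqⱼ/rᵢⱼ over all pairs.
Pair separations: r₁₂ = 0.351 m, r₁₃ = 0.0620 m, r₂₃ = 0.289 m.
U = (-2.97×10⁻⁷) + (3.21×10⁻⁶) + (-9.57×10⁻⁷) = 1.96×10⁻⁶ J.

1.96×10⁻⁶ J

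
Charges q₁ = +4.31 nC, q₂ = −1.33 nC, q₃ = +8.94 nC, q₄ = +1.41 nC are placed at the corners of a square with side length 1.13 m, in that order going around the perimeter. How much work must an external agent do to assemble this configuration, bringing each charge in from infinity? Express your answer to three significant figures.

The assembly work is the sum of pairwise potential energies, U = Σ_{i<j} kqᵢqⱼ/rᵢⱼ.
The four side pairs have separation 1.13 m and the two diagonal pairs 1.60 m.
Summing all 6 pair terms gives U = 2.15×10⁻⁷ J.

2.15×10⁻⁷ J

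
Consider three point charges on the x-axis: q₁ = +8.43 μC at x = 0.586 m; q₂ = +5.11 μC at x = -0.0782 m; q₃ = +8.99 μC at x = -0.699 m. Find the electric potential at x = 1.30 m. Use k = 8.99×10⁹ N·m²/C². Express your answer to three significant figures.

Electric potential is a scalar, so the contributions from each charge add algebraically: V = Σ kqᵢ/rᵢ.
Distances from the field point to each charge: r₁ = 0.714 m, r₂ = 1.38 m, r₃ = 2.00 m.
V = k[(8.43×10⁻⁶)/(0.714) + (5.11×10⁻⁶)/(1.38) + (8.99×10⁻⁶)/(2.00)] = 1.80×10⁵ V.

1.80×10⁵ V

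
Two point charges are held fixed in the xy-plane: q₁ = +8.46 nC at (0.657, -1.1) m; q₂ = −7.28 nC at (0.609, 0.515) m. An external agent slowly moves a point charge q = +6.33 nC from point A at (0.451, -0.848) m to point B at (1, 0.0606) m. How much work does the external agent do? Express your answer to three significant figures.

For quasistatic motion the external work equals the change in potential energy: W_ext = qΔV = q(V_B − V_A).
At A: distances to the source charges are 0.325 m, 1.37 m; V_A = Σ kqᵢ/rᵢ = 186 V.
At B: distances to the source charges are 1.21 m, 0.599 m; V_B = Σ kqᵢ/rᵢ = -46.3 V.
ΔV = V_B − V_A = -232 V.
W_ext = qΔV = (6.33×10⁻⁹ C)(-232 V) = -1.47×10⁻⁶ J.

-1.47×10⁻⁶ J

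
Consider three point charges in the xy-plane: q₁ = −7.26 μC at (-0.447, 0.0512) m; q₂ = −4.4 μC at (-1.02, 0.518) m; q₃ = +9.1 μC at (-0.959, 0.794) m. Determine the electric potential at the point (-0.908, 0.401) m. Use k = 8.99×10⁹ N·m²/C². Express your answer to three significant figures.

Electric potential is a scalar, so the contributions from each charge add algebraically: V = Σ kqᵢ/rᵢ.
Distances from the field point to each charge: r₁ = 0.579 m, r₂ = 0.162 m, r₃ = 0.396 m.
V = k[(-7.26×10⁻⁶)/(0.579) + (-4.40×10⁻⁶)/(0.162) + (9.10×10⁻⁶)/(0.396)] = -1.51×10⁵ V.

-1.51×10⁵ V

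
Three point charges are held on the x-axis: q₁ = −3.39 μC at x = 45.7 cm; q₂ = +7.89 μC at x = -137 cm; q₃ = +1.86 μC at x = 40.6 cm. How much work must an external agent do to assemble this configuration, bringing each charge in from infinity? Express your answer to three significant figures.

-1.17 J

The assembly work is the sum of pairwise potential energies, U = Σ_{i<j} kqᵢqⱼ/rᵢⱼ.
Pair separations: r₁₂ = 1.83 m, r₁₃ = 0.0510 m, r₂₃ = 1.78 m.
U = (-0.132) + (-1.11) + (0.0743) = -1.17 J.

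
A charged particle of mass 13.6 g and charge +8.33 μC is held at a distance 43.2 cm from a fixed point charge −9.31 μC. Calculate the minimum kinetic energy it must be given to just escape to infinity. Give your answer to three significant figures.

1.61 J

To just escape, total mechanical energy must reach zero at infinity: ½mv²_min + U = 0, so ½mv²_min = −U = |kQq|/r.
|U| = |kQq|/r = (8.99×10⁹ N·m²/C²)(9.31×10⁻⁶)(8.33×10⁻⁶)/(0.432) = 1.61 J.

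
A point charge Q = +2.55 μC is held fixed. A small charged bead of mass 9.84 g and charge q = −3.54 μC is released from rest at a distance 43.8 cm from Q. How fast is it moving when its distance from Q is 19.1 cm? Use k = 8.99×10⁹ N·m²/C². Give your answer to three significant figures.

6.98 m/s

Only the electrostatic force acts, so mechanical energy is conserved: ½mv² = U₁ − U₂ = kQq(1/r₁ − 1/r₂).
U₁ − U₂ = (8.99×10⁹ N·m²/C²)(2.55×10⁻⁶ C)(-3.54×10⁻⁶ C)(1/0.438 − 1/0.191) = 0.240 J.
v = √(2·0.240/9.84×10⁻³) = 6.98 m/s.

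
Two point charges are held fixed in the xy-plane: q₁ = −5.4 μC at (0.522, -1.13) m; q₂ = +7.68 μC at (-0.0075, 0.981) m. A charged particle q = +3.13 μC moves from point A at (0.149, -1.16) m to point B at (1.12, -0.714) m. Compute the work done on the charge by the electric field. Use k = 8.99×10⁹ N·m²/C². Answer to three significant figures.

The work done by the electric force is W_field = −ΔU = −q(V_B − V_A) = q(V_A − V_B).
At A: distances to the source charges are 0.374 m, 2.15 m; V_A = Σ kqᵢ/rᵢ = -9.76×10⁴ V.
At B: distances to the source charges are 0.728 m, 2.04 m; V_B = Σ kqᵢ/rᵢ = -3.27×10⁴ V.
ΔV = V_B − V_A = 6.48×10⁴ V.
W_field = −qΔV = −(3.13×10⁻⁶ C)(6.48×10⁴ V) = -0.203 J.

-0.203 J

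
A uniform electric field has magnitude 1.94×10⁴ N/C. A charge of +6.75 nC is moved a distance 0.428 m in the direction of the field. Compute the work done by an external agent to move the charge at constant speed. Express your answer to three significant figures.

-5.60×10⁻⁵ J

The potential change for a displacement 0.428 m in the direction of the field is ΔV = −Ed = -8300 V.
W_ext = qΔV = -5.60×10⁻⁵ J.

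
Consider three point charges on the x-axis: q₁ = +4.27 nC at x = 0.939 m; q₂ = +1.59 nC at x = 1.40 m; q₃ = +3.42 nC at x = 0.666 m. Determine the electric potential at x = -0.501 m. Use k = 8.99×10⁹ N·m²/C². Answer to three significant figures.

Electric potential is a scalar, so the contributions from each charge add algebraically: V = Σ kqᵢ/rᵢ.
Distances from the field point to each charge: r₁ = 1.44 m, r₂ = 1.90 m, r₃ = 1.17 m.
V = k[(4.27×10⁻⁹)/(1.44) + (1.59×10⁻⁹)/(1.90) + (3.42×10⁻⁹)/(1.17)] = 60.5 V.

60.5 V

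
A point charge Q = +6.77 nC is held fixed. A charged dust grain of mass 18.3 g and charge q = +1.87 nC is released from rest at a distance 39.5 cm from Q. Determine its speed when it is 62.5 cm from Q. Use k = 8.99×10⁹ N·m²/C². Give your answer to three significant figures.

3.40×10⁻³ m/s

Only the electrostatic force acts, so mechanical energy is conserved: ½mv² = U₁ − U₂ = kQq(1/r₁ − 1/r₂).
U₁ − U₂ = (8.99×10⁹ N·m²/C²)(6.77×10⁻⁹ C)(1.87×10⁻⁹ C)(1/0.395 − 1/0.625) = 1.06×10⁻⁷ J.
v = √(2·1.06×10⁻⁷/0.0183) = 3.40×10⁻³ m/s.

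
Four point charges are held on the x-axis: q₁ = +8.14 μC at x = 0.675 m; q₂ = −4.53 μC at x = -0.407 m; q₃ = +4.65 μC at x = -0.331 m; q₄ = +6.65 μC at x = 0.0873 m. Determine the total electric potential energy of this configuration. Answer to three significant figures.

The assembly work is the sum of pairwise potential energies, U = Σ_{i<j} kqᵢqⱼ/rᵢⱼ.
Pair separations: r₁₂ = 1.08 m, r₁₃ = 1.01 m, r₁₄ = 0.588 m, r₂₃ = 0.0760 m, r₂₄ = 0.494 m, r₃₄ = 0.418 m.
Summing all 6 pair terms gives U = -1.52 J.

-1.52 J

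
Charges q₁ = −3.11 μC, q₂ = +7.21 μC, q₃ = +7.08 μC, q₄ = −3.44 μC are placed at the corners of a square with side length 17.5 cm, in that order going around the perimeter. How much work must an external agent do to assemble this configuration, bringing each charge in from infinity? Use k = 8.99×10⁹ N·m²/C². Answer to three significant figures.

The work to assemble the configuration equals its total potential energy, U = Σ kqᵢqⱼ/rᵢⱼ over all pairs.
The four side pairs have separation 0.175 m and the two diagonal pairs 0.247 m.
Summing all 6 pair terms gives U = -0.932 J.

-0.932 J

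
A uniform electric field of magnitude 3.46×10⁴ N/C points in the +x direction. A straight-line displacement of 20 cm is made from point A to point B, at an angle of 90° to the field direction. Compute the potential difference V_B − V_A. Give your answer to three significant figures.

0 V

Only the component of displacement along E changes the potential: ΔV = −E·d·cosθ.
ΔV = −(3.46×10⁴ V/m)(0.200 m)cos90° = 0 V.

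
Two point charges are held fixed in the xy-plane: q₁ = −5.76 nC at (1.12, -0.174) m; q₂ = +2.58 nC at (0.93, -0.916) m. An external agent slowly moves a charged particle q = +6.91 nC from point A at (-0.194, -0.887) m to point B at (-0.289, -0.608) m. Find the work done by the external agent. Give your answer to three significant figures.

For quasistatic motion the external work equals the change in potential energy: W_ext = qΔV = q(V_B − V_A).
At A: distances to the source charges are 1.49 m, 1.12 m; V_A = Σ kqᵢ/rᵢ = -14.0 V.
At B: distances to the source charges are 1.47 m, 1.26 m; V_B = Σ kqᵢ/rᵢ = -16.7 V.
ΔV = V_B − V_A = -2.67 V.
W_ext = qΔV = (6.91×10⁻⁹ C)(-2.67 V) = -1.84×10⁻⁸ J.

-1.84×10⁻⁸ J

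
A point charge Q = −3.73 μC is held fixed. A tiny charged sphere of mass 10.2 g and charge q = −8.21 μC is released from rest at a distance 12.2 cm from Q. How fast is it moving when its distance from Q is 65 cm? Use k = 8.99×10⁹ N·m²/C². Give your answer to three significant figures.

19.0 m/s

Only the electrostatic force acts, so mechanical energy is conserved: ½mv² = U₁ − U₂ = kQq(1/r₁ − 1/r₂).
U₁ − U₂ = (8.99×10⁹ N·m²/C²)(-3.73×10⁻⁶ C)(-8.21×10⁻⁶ C)(1/0.122 − 1/0.650) = 1.83 J.
v = √(2·1.83/0.0102) = 19.0 m/s.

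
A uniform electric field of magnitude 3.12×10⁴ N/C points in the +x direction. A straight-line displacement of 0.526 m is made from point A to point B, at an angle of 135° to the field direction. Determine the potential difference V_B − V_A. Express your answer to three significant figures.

Only the component of displacement along E changes the potential: ΔV = −E·d·cosθ.
ΔV = −(3.12×10⁴ V/m)(0.526 m)cos135° = 1.16×10⁴ V.

1.16×10⁴ V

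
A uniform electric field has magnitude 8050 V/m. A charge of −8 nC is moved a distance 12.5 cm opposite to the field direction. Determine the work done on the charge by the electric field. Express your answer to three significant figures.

The potential change for a displacement 12.5 cm opposite to the field direction is ΔV = +Ed = 1010 V.
W_field = −qΔV = 8.05×10⁻⁶ J.

8.05×10⁻⁶ J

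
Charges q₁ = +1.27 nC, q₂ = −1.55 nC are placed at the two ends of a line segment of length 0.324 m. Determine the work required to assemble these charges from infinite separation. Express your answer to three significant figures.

-5.46×10⁻⁸ J

The work to assemble the configuration equals its total potential energy, U = Σ kqᵢqⱼ/rᵢⱼ over all pairs.
The separation is r = 0.324 m.
U = (-5.46×10⁻⁸) = -5.46×10⁻⁸ J.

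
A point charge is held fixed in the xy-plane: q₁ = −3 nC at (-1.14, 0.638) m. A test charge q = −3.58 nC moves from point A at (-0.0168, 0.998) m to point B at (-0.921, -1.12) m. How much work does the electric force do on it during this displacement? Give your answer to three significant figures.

2.74×10⁻⁸ J

The work done by the electric force is W_field = −ΔU = −q(V_B − V_A) = q(V_A − V_B).
At A: distance to the source charge is 1.18 m; V_A = kq₁/r = -22.9 V.
At B: distance to the source charge is 1.77 m; V_B = kq₁/r = -15.2 V.
ΔV = V_B − V_A = 7.64 V.
W_field = −qΔV = −(-3.58×10⁻⁹ C)(7.64 V) = 2.74×10⁻⁸ J.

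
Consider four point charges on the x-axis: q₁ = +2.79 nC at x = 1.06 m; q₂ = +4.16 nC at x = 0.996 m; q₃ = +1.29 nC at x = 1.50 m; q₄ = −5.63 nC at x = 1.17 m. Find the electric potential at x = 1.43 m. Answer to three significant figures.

Electric potential is a scalar, so the contributions from each charge add algebraically: V = Σ kqᵢ/rᵢ.
Distances from the field point to each charge: r₁ = 0.370 m, r₂ = 0.434 m, r₃ = 0.0700 m, r₄ = 0.260 m.
V = k[(2.79×10⁻⁹)/(0.370) + (4.16×10⁻⁹)/(0.434) + (1.29×10⁻⁹)/(0.0700) + (-5.63×10⁻⁹)/(0.260)] = 125 V.

125 V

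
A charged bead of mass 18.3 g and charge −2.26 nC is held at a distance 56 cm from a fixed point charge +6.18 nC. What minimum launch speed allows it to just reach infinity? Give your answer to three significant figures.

To just escape, total mechanical energy must reach zero at infinity: ½mv²_min + U = 0, so ½mv²_min = −U = |kQq|/r.
|U| = |kQq|/r = (8.99×10⁹ N·m²/C²)(6.18×10⁻⁹)(2.26×10⁻⁹)/(0.560) = 2.24×10⁻⁷ J.
v_min = √(2|U|/m) = √(2·2.24×10⁻⁷/0.0183) = 4.95×10⁻³ m/s.

4.95×10⁻³ m/s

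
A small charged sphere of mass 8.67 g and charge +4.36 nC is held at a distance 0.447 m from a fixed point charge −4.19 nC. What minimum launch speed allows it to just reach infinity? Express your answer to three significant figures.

To just escape, total mechanical energy must reach zero at infinity: ½mv²_min + U = 0, so ½mv²_min = −U = |kQq|/r.
|U| = |kQq|/r = (8.99×10⁹ N·m²/C²)(4.19×10⁻⁹)(4.36×10⁻⁹)/(0.447) = 3.67×10⁻⁷ J.
v_min = √(2|U|/m) = √(2·3.67×10⁻⁷/8.67×10⁻³) = 9.21×10⁻³ m/s.

9.21×10⁻³ m/s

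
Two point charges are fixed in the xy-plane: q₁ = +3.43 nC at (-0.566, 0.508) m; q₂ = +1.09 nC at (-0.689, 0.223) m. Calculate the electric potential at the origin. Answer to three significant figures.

The total potential is the scalar sum of each charge's contribution, V = Σ kqᵢ/rᵢ.
Distances from the field point to each charge: r₁ = 0.761 m, r₂ = 0.724 m.
V = k[(3.43×10⁻⁹)/(0.761) + (1.09×10⁻⁹)/(0.724)] = 54.1 V.

54.1 V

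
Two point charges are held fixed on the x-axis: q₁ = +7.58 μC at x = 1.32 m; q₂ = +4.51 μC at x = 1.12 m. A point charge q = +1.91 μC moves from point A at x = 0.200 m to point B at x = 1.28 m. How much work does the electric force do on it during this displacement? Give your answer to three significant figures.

The work done by the electric force is W_field = −ΔU = −q(V_B − V_A) = q(V_A − V_B).
At A: distances to the source charges are 1.12 m, 0.920 m; V_A = Σ kqᵢ/rᵢ = 1.05×10⁵ V.
At B: distances to the source charges are 0.0400 m, 0.160 m; V_B = Σ kqᵢ/rᵢ = 1.96×10⁶ V.
ΔV = V_B − V_A = 1.85×10⁶ V.
W_field = −qΔV = −(1.91×10⁻⁶ C)(1.85×10⁶ V) = -3.54 J.

-3.54 J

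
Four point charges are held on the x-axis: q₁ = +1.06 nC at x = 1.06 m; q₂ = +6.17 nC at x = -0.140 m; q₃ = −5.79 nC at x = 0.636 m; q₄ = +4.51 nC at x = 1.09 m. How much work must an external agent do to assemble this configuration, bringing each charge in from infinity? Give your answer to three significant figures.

The assembly work is the sum of pairwise potential energies, U = Σ_{i<j} kqᵢqⱼ/rᵢⱼ.
Pair separations: r₁₂ = 1.20 m, r₁₃ = 0.424 m, r₁₄ = 0.0300 m, r₂₃ = 0.776 m, r₂₄ = 1.23 m, r₃₄ = 0.454 m.
Summing all 6 pair terms gives U = 6.24×10⁻⁷ J.

6.24×10⁻⁷ J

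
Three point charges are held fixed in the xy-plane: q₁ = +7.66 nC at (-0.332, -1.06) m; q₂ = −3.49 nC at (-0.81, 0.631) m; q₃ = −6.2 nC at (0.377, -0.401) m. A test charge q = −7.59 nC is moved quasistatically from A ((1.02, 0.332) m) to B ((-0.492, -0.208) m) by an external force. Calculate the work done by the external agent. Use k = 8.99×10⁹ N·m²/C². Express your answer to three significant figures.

For quasistatic motion the external work equals the change in potential energy: W_ext = qΔV = q(V_B − V_A).
At A: distances to the source charges are 1.94 m, 1.85 m, 0.975 m; V_A = Σ kqᵢ/rᵢ = -38.6 V.
At B: distances to the source charges are 0.867 m, 0.897 m, 0.890 m; V_B = Σ kqᵢ/rᵢ = -18.1 V.
ΔV = V_B − V_A = 20.5 V.
W_ext = qΔV = (-7.59×10⁻⁹ C)(20.5 V) = -1.55×10⁻⁷ J.

-1.55×10⁻⁷ J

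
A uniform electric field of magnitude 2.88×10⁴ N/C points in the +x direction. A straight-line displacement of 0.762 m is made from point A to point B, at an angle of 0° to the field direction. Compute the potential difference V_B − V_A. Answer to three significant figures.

-2.19×10⁴ V

Only the component of displacement along E changes the potential: ΔV = −E·d·cosθ.
ΔV = −(2.88×10⁴ V/m)(0.762 m)cos0° = -2.19×10⁴ V.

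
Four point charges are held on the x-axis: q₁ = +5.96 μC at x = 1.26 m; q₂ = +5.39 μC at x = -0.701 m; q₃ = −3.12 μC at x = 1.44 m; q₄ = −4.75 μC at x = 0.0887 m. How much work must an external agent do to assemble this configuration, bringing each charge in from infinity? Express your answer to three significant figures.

The work to assemble the configuration equals its total potential energy, U = Σ kqᵢqⱼ/rᵢⱼ over all pairs.
Pair separations: r₁₂ = 1.96 m, r₁₃ = 0.180 m, r₁₄ = 1.17 m, r₂₃ = 2.14 m, r₂₄ = 0.790 m, r₃₄ = 1.35 m.
Summing all 6 pair terms gives U = -1.26 J.

-1.26 J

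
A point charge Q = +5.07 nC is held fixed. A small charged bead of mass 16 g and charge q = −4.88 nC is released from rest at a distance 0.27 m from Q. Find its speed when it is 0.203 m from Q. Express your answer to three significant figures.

5.83×10⁻³ m/s

Only the electrostatic force acts, so mechanical energy is conserved: ½mv² = U₁ − U₂ = kQq(1/r₁ − 1/r₂).
U₁ − U₂ = (8.99×10⁹ N·m²/C²)(5.07×10⁻⁹ C)(-4.88×10⁻⁹ C)(1/0.270 − 1/0.203) = 2.72×10⁻⁷ J.
v = √(2·2.72×10⁻⁷/0.0160) = 5.83×10⁻³ m/s.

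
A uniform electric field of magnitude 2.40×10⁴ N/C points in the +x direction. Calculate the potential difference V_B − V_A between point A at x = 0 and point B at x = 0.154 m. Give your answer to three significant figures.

-3700 V

In a uniform field, potential decreases in the direction of E: V_B − V_A = −E·Δx.
V_B − V_A = −(2.40×10⁴ V/m)(0.154 m) = -3700 V.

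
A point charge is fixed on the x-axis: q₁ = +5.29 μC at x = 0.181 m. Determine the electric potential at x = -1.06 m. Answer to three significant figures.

3.83×10⁴ V

Electric potential is a scalar, so the contributions from each charge add algebraically: V = Σ kqᵢ/rᵢ.
V = k[(5.29×10⁻⁶)/(1.24)] = 3.83×10⁴ V.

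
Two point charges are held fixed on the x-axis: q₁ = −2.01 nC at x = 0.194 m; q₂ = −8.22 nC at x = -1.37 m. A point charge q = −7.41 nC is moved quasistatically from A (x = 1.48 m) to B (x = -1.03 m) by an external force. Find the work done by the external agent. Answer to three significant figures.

1.42×10⁻⁶ J

For quasistatic motion the external work equals the change in potential energy: W_ext = qΔV = q(V_B − V_A).
At A: distances to the source charges are 1.29 m, 2.85 m; V_A = Σ kqᵢ/rᵢ = -40.0 V.
At B: distances to the source charges are 1.22 m, 0.340 m; V_B = Σ kqᵢ/rᵢ = -232 V.
ΔV = V_B − V_A = -192 V.
W_ext = qΔV = (-7.41×10⁻⁹ C)(-192 V) = 1.42×10⁻⁶ J.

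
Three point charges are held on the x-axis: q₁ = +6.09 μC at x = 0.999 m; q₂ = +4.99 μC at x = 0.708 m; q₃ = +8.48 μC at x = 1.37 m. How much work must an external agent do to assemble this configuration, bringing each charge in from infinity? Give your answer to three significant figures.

2.76 J

The assembly work is the sum of pairwise potential energies, U = Σ_{i<j} kqᵢqⱼ/rᵢⱼ.
Pair separations: r₁₂ = 0.291 m, r₁₃ = 0.371 m, r₂₃ = 0.662 m.
U = (0.939) + (1.25) + (0.575) = 2.76 J.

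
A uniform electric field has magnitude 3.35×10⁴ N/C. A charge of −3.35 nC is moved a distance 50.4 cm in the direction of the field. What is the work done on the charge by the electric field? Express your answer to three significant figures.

-5.66×10⁻⁵ J

The potential change for a displacement 50.4 cm in the direction of the field is ΔV = −Ed = -1.69×10⁴ V.
W_field = −qΔV = -5.66×10⁻⁵ J.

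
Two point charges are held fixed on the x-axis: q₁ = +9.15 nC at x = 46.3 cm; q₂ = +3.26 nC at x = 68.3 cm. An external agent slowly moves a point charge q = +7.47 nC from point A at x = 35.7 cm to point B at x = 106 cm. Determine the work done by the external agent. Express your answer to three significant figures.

-4.86×10⁻⁶ J

For quasistatic motion the external work equals the change in potential energy: W_ext = qΔV = q(V_B − V_A).
At A: distances to the source charges are 0.106 m, 0.326 m; V_A = Σ kqᵢ/rᵢ = 866 V.
At B: distances to the source charges are 0.597 m, 0.377 m; V_B = Σ kqᵢ/rᵢ = 216 V.
ΔV = V_B − V_A = -650 V.
W_ext = qΔV = (7.47×10⁻⁹ C)(-650 V) = -4.86×10⁻⁶ J.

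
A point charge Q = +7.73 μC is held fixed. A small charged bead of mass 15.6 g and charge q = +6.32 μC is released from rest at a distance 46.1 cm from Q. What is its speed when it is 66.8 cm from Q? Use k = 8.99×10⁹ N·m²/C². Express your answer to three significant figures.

Only the electrostatic force acts, so mechanical energy is conserved: ½mv² = U₁ − U₂ = kQq(1/r₁ − 1/r₂).
U₁ − U₂ = (8.99×10⁹ N·m²/C²)(7.73×10⁻⁶ C)(6.32×10⁻⁶ C)(1/0.461 − 1/0.668) = 0.295 J.
v = √(2·0.295/0.0156) = 6.15 m/s.

6.15 m/s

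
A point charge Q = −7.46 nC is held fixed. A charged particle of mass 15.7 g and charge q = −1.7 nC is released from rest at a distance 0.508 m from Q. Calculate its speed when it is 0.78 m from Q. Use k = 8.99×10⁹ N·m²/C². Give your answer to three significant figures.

Only the electrostatic force acts, so mechanical energy is conserved: ½mv² = U₁ − U₂ = kQq(1/r₁ − 1/r₂).
U₁ − U₂ = (8.99×10⁹ N·m²/C²)(-7.46×10⁻⁹ C)(-1.70×10⁻⁹ C)(1/0.508 − 1/0.780) = 7.83×10⁻⁸ J.
v = √(2·7.83×10⁻⁸/0.0157) = 3.16×10⁻³ m/s.

3.16×10⁻³ m/s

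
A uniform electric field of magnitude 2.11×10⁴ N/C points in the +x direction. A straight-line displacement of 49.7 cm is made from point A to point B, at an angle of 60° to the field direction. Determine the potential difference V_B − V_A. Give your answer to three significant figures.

-5240 V

Only the component of displacement along E changes the potential: ΔV = −E·d·cosθ.
ΔV = −(2.11×10⁴ V/m)(0.497 m)cos60° = -5240 V.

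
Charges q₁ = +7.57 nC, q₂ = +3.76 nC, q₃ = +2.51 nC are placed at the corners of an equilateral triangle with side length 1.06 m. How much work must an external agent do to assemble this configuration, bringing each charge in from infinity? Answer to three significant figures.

4.83×10⁻⁷ J

The work to assemble the configuration equals its total potential energy, U = Σ kqᵢqⱼ/rᵢⱼ over all pairs.
All three pair separations equal the side length, 1.06 m.
U = (2.41×10⁻⁷) + (1.61×10⁻⁷) + (8.00×10⁻⁸) = 4.83×10⁻⁷ J.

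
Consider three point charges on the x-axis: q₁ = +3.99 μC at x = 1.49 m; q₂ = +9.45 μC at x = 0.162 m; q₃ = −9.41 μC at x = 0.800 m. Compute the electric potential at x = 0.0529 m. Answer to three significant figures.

6.90×10⁵ V

Electric potential is a scalar, so the contributions from each charge add algebraically: V = Σ kqᵢ/rᵢ.
Distances from the field point to each charge: r₁ = 1.44 m, r₂ = 0.109 m, r₃ = 0.747 m.
V = k[(3.99×10⁻⁶)/(1.44) + (9.45×10⁻⁶)/(0.109) + (-9.41×10⁻⁶)/(0.747)] = 6.90×10⁵ V.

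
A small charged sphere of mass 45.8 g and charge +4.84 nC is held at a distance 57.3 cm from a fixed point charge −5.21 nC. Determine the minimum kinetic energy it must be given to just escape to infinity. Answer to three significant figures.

3.96×10⁻⁷ J

To just escape, total mechanical energy must reach zero at infinity: ½mv²_min + U = 0, so ½mv²_min = −U = |kQq|/r.
|U| = |kQq|/r = (8.99×10⁹ N·m²/C²)(5.21×10⁻⁹)(4.84×10⁻⁹)/(0.573) = 3.96×10⁻⁷ J.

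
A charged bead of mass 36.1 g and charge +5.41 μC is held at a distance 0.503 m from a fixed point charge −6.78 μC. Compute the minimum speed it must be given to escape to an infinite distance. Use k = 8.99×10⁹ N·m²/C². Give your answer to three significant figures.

To just escape, total mechanical energy must reach zero at infinity: ½mv²_min + U = 0, so ½mv²_min = −U = |kQq|/r.
|U| = |kQq|/r = (8.99×10⁹ N·m²/C²)(6.78×10⁻⁶)(5.41×10⁻⁶)/(0.503) = 0.656 J.
v_min = √(2|U|/m) = √(2·0.656/0.0361) = 6.03 m/s.

6.03 m/s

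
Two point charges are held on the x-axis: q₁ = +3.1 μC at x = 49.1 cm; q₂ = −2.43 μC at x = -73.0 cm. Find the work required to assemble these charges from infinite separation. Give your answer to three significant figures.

The assembly work is the sum of pairwise potential energies, U = Σ_{i<j} kqᵢqⱼ/rᵢⱼ.
Pair separations: r₁₂ = 1.22 m.
U = (-0.0555) = -0.0555 J.

-0.0555 J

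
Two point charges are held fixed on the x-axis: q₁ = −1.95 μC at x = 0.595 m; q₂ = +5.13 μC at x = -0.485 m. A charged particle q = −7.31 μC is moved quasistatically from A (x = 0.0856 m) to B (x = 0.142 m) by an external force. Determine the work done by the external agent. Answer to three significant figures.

For quasistatic motion the external work equals the change in potential energy: W_ext = qΔV = q(V_B − V_A).
At A: distances to the source charges are 0.509 m, 0.571 m; V_A = Σ kqᵢ/rᵢ = 4.64×10⁴ V.
At B: distances to the source charges are 0.453 m, 0.627 m; V_B = Σ kqᵢ/rᵢ = 3.49×10⁴ V.
ΔV = V_B − V_A = -1.16×10⁴ V.
W_ext = qΔV = (-7.31×10⁻⁶ C)(-1.16×10⁴ V) = 0.0845 J.

0.0845 J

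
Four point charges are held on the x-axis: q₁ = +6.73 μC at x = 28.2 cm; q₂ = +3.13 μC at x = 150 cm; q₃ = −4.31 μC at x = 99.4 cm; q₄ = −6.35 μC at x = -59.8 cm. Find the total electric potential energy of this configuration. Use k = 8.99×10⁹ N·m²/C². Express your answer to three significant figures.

-0.818 J

The work to assemble the configuration equals its total potential energy, U = Σ kqᵢqⱼ/rᵢⱼ over all pairs.
Pair separations: r₁₂ = 1.22 m, r₁₃ = 0.712 m, r₁₄ = 0.880 m, r₂₃ = 0.506 m, r₂₄ = 2.10 m, r₃₄ = 1.59 m.
Summing all 6 pair terms gives U = -0.818 J.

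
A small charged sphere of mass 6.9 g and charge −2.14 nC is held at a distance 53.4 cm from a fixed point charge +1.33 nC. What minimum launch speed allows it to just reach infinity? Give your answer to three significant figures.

To just escape, total mechanical energy must reach zero at infinity: ½mv²_min + U = 0, so ½mv²_min = −U = |kQq|/r.
|U| = |kQq|/r = (8.99×10⁹ N·m²/C²)(1.33×10⁻⁹)(2.14×10⁻⁹)/(0.534) = 4.79×10⁻⁸ J.
v_min = √(2|U|/m) = √(2·4.79×10⁻⁸/6.90×10⁻³) = 3.73×10⁻³ m/s.

3.73×10⁻³ m/s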